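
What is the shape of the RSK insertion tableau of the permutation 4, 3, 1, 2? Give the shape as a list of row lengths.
[2, 1, 1]

Row-insert each entry into an empty tableau.

After inserting 4: P = [[4]].
After inserting 3: P = [[3], [4]].
After inserting 1: P = [[1], [3], [4]].
After inserting 2: P = [[1, 2], [3], [4]].

The final insertion tableau P = [[1, 2], [3], [4]] has shape [2, 1, 1].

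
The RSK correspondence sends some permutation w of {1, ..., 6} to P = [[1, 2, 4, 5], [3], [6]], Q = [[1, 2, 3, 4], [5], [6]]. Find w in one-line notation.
Reverse the RSK construction: for i from n down to 1, find the cell of Q containing i, remove the entry at that cell from P, and reverse-bump it up through P; the value ejected from row 1 is w(i).

Step i=6: Q has 6 at row 3, column 1; remove 6 from row 3 of P and reverse-bump: 6 enters row 2 and ejects 3; 3 enters row 1 and ejects 2. So w(6) = 2. P is now [[1, 3, 4, 5], [6]].
Step i=5: Q has 5 at row 2, column 1; remove 6 from row 2 of P and reverse-bump: 6 enters row 1 and ejects 5. So w(5) = 5. P is now [[1, 3, 4, 6]].
Step i=4: Q has 4 at row 1, column 4; remove that cell from P, ejecting 6. So w(4) = 6. P is now [[1, 3, 4]].
Step i=3: Q has 3 at row 1, column 3; remove that cell from P, ejecting 4. So w(3) = 4. P is now [[1, 3]].
Step i=2: Q has 2 at row 1, column 2; remove that cell from P, ejecting 3. So w(2) = 3. P is now [[1]].
Step i=1: Q has 1 at row 1, column 1; remove that cell from P, ejecting 1. So w(1) = 1. P is now [].

So w = 1 3 4 6 5 2.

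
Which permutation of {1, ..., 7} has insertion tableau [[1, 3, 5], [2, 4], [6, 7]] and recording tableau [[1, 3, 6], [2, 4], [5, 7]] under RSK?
Reverse the RSK construction: for i from n down to 1, find the cell of Q containing i, remove the entry at that cell from P, and reverse-bump it up through P; the value ejected from row 1 is w(i).

Step i=7: Q has 7 at row 3, column 2; remove 7 from row 3 of P and reverse-bump: 7 enters row 2 and ejects 4; 4 enters row 1 and ejects 3. So w(7) = 3. P is now [[1, 4, 5], [2, 7], [6]].
Step i=6: Q has 6 at row 1, column 3; remove that cell from P, ejecting 5. So w(6) = 5. P is now [[1, 4], [2, 7], [6]].
Step i=5: Q has 5 at row 3, column 1; remove 6 from row 3 of P and reverse-bump: 6 enters row 2 and ejects 2; 2 enters row 1 and ejects 1. So w(5) = 1. P is now [[2, 4], [6, 7]].
Step i=4: Q has 4 at row 2, column 2; remove 7 from row 2 of P and reverse-bump: 7 enters row 1 and ejects 4. So w(4) = 4. P is now [[2, 7], [6]].
Step i=3: Q has 3 at row 1, column 2; remove that cell from P, ejecting 7. So w(3) = 7. P is now [[2], [6]].
Step i=2: Q has 2 at row 2, column 1; remove 6 from row 2 of P and reverse-bump: 6 enters row 1 and ejects 2. So w(2) = 2. P is now [[6]].
Step i=1: Q has 1 at row 1, column 1; remove that cell from P, ejecting 6. So w(1) = 6. P is now [].

So w = 6 2 7 4 1 5 3.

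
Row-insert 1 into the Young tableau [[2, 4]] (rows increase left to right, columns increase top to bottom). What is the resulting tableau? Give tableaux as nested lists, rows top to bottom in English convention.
[[1, 4], [2]]

In row 1, 1 replaces 2 (the leftmost entry greater than 1); 2 is bumped to row 2. 2 starts a new row 2. The new tableau is [[1, 4], [2]].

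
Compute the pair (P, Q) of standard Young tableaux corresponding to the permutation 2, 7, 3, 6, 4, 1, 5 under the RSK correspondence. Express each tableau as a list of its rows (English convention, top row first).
Insert each entry of the permutation into P by Schensted row insertion, recording in Q the position of each new cell.

Insert 2: appended to row 1. P = [[2]], Q = [[1]].
Insert 7: appended to row 1. P = [[2, 7]], Q = [[1, 2]].
Insert 3: 3 bumps 7 from row 1; 7 starts row 2. P = [[2, 3], [7]], Q = [[1, 2], [3]].
Insert 6: appended to row 1. P = [[2, 3, 6], [7]], Q = [[1, 2, 4], [3]].
Insert 4: 4 bumps 6 from row 1; 6 bumps 7 from row 2; 7 starts row 3. P = [[2, 3, 4], [6], [7]], Q = [[1, 2, 4], [3], [5]].
Insert 1: 1 bumps 2 from row 1; 2 bumps 6 from row 2; 6 bumps 7 from row 3; 7 starts row 4. P = [[1, 3, 4], [2], [6], [7]], Q = [[1, 2, 4], [3], [5], [6]].
Insert 5: appended to row 1. P = [[1, 3, 4, 5], [2], [6], [7]], Q = [[1, 2, 4, 7], [3], [5], [6]].

So P = [[1, 3, 4, 5], [2], [6], [7]], Q = [[1, 2, 4, 7], [3], [5], [6]].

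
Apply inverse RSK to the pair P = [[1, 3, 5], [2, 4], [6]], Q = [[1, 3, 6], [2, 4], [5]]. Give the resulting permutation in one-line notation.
2 1 6 4 3 5

Reverse the RSK construction: for i from n down to 1, find the cell of Q containing i, remove the entry at that cell from P, and reverse-bump it up through P; the value ejected from row 1 is w(i).

Step i=6: Q has 6 at row 1, column 3; remove that cell from P, ejecting 5. So w(6) = 5. P is now [[1, 3], [2, 4], [6]].
Step i=5: Q has 5 at row 3, column 1; remove 6 from row 3 of P and reverse-bump: 6 enters row 2 and ejects 4; 4 enters row 1 and ejects 3. So w(5) = 3. P is now [[1, 4], [2, 6]].
Step i=4: Q has 4 at row 2, column 2; remove 6 from row 2 of P and reverse-bump: 6 enters row 1 and ejects 4. So w(4) = 4. P is now [[1, 6], [2]].
Step i=3: Q has 3 at row 1, column 2; remove that cell from P, ejecting 6. So w(3) = 6. P is now [[1], [2]].
Step i=2: Q has 2 at row 2, column 1; remove 2 from row 2 of P and reverse-bump: 2 enters row 1 and ejects 1. So w(2) = 1. P is now [[2]].
Step i=1: Q has 1 at row 1, column 1; remove that cell from P, ejecting 2. So w(1) = 2. P is now [].

So w = 2 1 6 4 3 5.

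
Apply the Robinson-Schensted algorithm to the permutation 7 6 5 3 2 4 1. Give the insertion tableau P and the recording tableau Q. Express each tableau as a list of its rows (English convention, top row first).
P = [[1, 4], [2], [3], [5], [6], [7]], Q = [[1, 6], [2], [3], [4], [5], [7]]

Insert each entry of the permutation into P by Schensted row insertion, recording in Q the position of each new cell.

Insert 7: appended to row 1. P = [[7]].
Insert 6: 6 bumps 7 from row 1; 7 starts row 2. P = [[6], [7]].
Insert 5: 5 bumps 6 from row 1; 6 bumps 7 from row 2; 7 starts row 3. P = [[5], [6], [7]].
Insert 3: 3 bumps 5 from row 1; 5 bumps 6 from row 2; 6 bumps 7 from row 3; 7 starts row 4. P = [[3], [5], [6], [7]].
Insert 2: 2 bumps 3 from row 1; 3 bumps 5 from row 2; 5 bumps 6 from row 3; 6 bumps 7 from row 4; 7 starts row 5. P = [[2], [3], [5], [6], [7]].
Insert 4: appended to row 1. P = [[2, 4], [3], [5], [6], [7]].
Insert 1: 1 bumps 2 from row 1; 2 bumps 3 from row 2; 3 bumps 5 from row 3; 5 bumps 6 from row 4; 6 bumps 7 from row 5; 7 starts row 6. P = [[1, 4], [2], [3], [5], [6], [7]].

So P = [[1, 4], [2], [3], [5], [6], [7]], Q = [[1, 6], [2], [3], [4], [5], [7]].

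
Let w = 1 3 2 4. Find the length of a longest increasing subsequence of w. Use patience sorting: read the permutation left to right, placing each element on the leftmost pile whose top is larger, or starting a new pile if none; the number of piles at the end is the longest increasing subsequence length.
1: new pile. tops = [1]
3: new pile. tops = [1, 3]
2: onto pile 2 (replacing 3). tops = [1, 2]
4: new pile. tops = [1, 2, 4]

3 piles, so the longest increasing subsequence has length 3.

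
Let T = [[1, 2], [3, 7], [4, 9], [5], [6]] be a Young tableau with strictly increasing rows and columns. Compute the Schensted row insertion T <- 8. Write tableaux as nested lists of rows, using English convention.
8 is larger than every entry of row 1, so it is appended to row 1. The new tableau is [[1, 2, 8], [3, 7], [4, 9], [5], [6]].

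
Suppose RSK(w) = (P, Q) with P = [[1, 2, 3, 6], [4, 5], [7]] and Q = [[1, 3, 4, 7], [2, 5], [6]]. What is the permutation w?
Reverse the RSK construction: for i from n down to 1, find the cell of Q containing i, remove the entry at that cell from P, and reverse-bump it up through P; the value ejected from row 1 is w(i).

Step i=7: Q has 7 at row 1, column 4; remove that cell from P, ejecting 6. So w(7) = 6. P is now [[1, 2, 3], [4, 5], [7]].
Step i=6: Q has 6 at row 3, column 1; remove 7 from row 3 of P and reverse-bump: 7 enters row 2 and ejects 5; 5 enters row 1 and ejects 3. So w(6) = 3. P is now [[1, 2, 5], [4, 7]].
Step i=5: Q has 5 at row 2, column 2; remove 7 from row 2 of P and reverse-bump: 7 enters row 1 and ejects 5. So w(5) = 5. P is now [[1, 2, 7], [4]].
Step i=4: Q has 4 at row 1, column 3; remove that cell from P, ejecting 7. So w(4) = 7. P is now [[1, 2], [4]].
Step i=3: Q has 3 at row 1, column 2; remove that cell from P, ejecting 2. So w(3) = 2. P is now [[1], [4]].
Step i=2: Q has 2 at row 2, column 1; remove 4 from row 2 of P and reverse-bump: 4 enters row 1 and ejects 1. So w(2) = 1. P is now [[4]].
Step i=1: Q has 1 at row 1, column 1; remove that cell from P, ejecting 4. So w(1) = 4. P is now [].

So w = 4 1 2 7 5 3 6.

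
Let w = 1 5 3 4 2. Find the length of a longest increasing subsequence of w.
3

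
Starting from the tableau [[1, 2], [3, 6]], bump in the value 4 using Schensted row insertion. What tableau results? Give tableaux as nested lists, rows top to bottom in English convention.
[[1, 2, 4], [3, 6]]

4 is larger than every entry of row 1, so it is appended to row 1. The new tableau is [[1, 2, 4], [3, 6]].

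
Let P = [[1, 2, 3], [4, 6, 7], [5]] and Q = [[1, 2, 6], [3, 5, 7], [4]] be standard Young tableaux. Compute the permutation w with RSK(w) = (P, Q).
Reverse the RSK construction: for i from n down to 1, find the cell of Q containing i, remove the entry at that cell from P, and reverse-bump it up through P; the value ejected from row 1 is w(i).

Step i=7: Q has 7 at row 2, column 3; remove 7 from row 2 of P and reverse-bump: 7 enters row 1 and ejects 3. So w(7) = 3. P is now [[1, 2, 7], [4, 6], [5]].
Step i=6: Q has 6 at row 1, column 3; remove that cell from P, ejecting 7. So w(6) = 7. P is now [[1, 2], [4, 6], [5]].
Step i=5: Q has 5 at row 2, column 2; remove 6 from row 2 of P and reverse-bump: 6 enters row 1 and ejects 2. So w(5) = 2. P is now [[1, 6], [4], [5]].
Step i=4: Q has 4 at row 3, column 1; remove 5 from row 3 of P and reverse-bump: 5 enters row 2 and ejects 4; 4 enters row 1 and ejects 1. So w(4) = 1. P is now [[4, 6], [5]].
Step i=3: Q has 3 at row 2, column 1; remove 5 from row 2 of P and reverse-bump: 5 enters row 1 and ejects 4. So w(3) = 4. P is now [[5, 6]].
Step i=2: Q has 2 at row 1, column 2; remove that cell from P, ejecting 6. So w(2) = 6. P is now [[5]].
Step i=1: Q has 1 at row 1, column 1; remove that cell from P, ejecting 5. So w(1) = 5. P is now [].

So w = 5 6 4 1 2 7 3.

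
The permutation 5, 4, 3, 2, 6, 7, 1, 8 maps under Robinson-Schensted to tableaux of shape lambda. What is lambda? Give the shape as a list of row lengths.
[4, 1, 1, 1, 1]

Row-insert each entry into an empty tableau.

After inserting 5: P = [[5]].
After inserting 4: P = [[4], [5]].
After inserting 3: P = [[3], [4], [5]].
After inserting 2: P = [[2], [3], [4], [5]].
After inserting 6: P = [[2, 6], [3], [4], [5]].
After inserting 7: P = [[2, 6, 7], [3], [4], [5]].
After inserting 1: P = [[1, 6, 7], [2], [3], [4], [5]].
After inserting 8: P = [[1, 6, 7, 8], [2], [3], [4], [5]].

The final insertion tableau P = [[1, 6, 7, 8], [2], [3], [4], [5]] has shape [4, 1, 1, 1, 1].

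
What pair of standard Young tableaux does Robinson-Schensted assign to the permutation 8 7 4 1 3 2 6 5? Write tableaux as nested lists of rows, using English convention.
Insert each entry of the permutation into P by Schensted row insertion, recording in Q the position of each new cell.

Insert 8: appended to row 1. P = [[8]].
Insert 7: 7 bumps 8 from row 1; 8 starts row 2. P = [[7], [8]].
Insert 4: 4 bumps 7 from row 1; 7 bumps 8 from row 2; 8 starts row 3. P = [[4], [7], [8]].
Insert 1: 1 bumps 4 from row 1; 4 bumps 7 from row 2; 7 bumps 8 from row 3; 8 starts row 4. P = [[1], [4], [7], [8]].
Insert 3: appended to row 1. P = [[1, 3], [4], [7], [8]].
Insert 2: 2 bumps 3 from row 1; 3 bumps 4 from row 2; 4 bumps 7 from row 3; 7 bumps 8 from row 4; 8 starts row 5. P = [[1, 2], [3], [4], [7], [8]].
Insert 6: appended to row 1. P = [[1, 2, 6], [3], [4], [7], [8]].
Insert 5: 5 bumps 6 from row 1; 6 appends to row 2. P = [[1, 2, 5], [3, 6], [4], [7], [8]].

So P = [[1, 2, 5], [3, 6], [4], [7], [8]], Q = [[1, 5, 7], [2, 8], [3], [4], [6]].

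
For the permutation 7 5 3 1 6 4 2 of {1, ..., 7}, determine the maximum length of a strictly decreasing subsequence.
4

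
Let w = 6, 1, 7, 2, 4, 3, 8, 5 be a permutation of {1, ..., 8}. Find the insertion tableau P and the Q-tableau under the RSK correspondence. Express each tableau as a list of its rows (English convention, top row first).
P = [[1, 2, 3, 5], [4, 7, 8], [6]], Q = [[1, 3, 5, 7], [2, 4, 8], [6]]

Insert each entry of the permutation into P by Schensted row insertion, recording in Q the position of each new cell.

Insert 6: appended to row 1. P = [[6]].
Insert 1: 1 bumps 6 from row 1; 6 starts row 2. P = [[1], [6]].
Insert 7: appended to row 1. P = [[1, 7], [6]].
Insert 2: 2 bumps 7 from row 1; 7 appends to row 2. P = [[1, 2], [6, 7]].
Insert 4: appended to row 1. P = [[1, 2, 4], [6, 7]].
Insert 3: 3 bumps 4 from row 1; 4 bumps 6 from row 2; 6 starts row 3. P = [[1, 2, 3], [4, 7], [6]].
Insert 8: appended to row 1. P = [[1, 2, 3, 8], [4, 7], [6]].
Insert 5: 5 bumps 8 from row 1; 8 appends to row 2. P = [[1, 2, 3, 5], [4, 7, 8], [6]].

So P = [[1, 2, 3, 5], [4, 7, 8], [6]], Q = [[1, 3, 5, 7], [2, 4, 8], [6]].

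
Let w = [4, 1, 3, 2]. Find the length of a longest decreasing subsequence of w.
3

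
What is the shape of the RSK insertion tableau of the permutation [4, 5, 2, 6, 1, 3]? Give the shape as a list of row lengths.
[3, 2, 1]

Row-insert each entry into an empty tableau.

After inserting 4: P = [[4]].
After inserting 5: P = [[4, 5]].
After inserting 2: P = [[2, 5], [4]].
After inserting 6: P = [[2, 5, 6], [4]].
After inserting 1: P = [[1, 5, 6], [2], [4]].
After inserting 3: P = [[1, 3, 6], [2, 5], [4]].

The final insertion tableau P = [[1, 3, 6], [2, 5], [4]] has shape [3, 2, 1].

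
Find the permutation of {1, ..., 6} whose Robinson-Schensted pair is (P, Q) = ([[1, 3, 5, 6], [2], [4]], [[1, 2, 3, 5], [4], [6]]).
Reverse the RSK construction: for i from n down to 1, find the cell of Q containing i, remove the entry at that cell from P, and reverse-bump it up through P; the value ejected from row 1 is w(i).

Step i=6: Q has 6 at row 3, column 1; remove 4 from row 3 of P and reverse-bump: 4 enters row 2 and ejects 2; 2 enters row 1 and ejects 1. So w(6) = 1. P is now [[2, 3, 5, 6], [4]].
Step i=5: Q has 5 at row 1, column 4; remove that cell from P, ejecting 6. So w(5) = 6. P is now [[2, 3, 5], [4]].
Step i=4: Q has 4 at row 2, column 1; remove 4 from row 2 of P and reverse-bump: 4 enters row 1 and ejects 3. So w(4) = 3. P is now [[2, 4, 5]].
Step i=3: Q has 3 at row 1, column 3; remove that cell from P, ejecting 5. So w(3) = 5. P is now [[2, 4]].
Step i=2: Q has 2 at row 1, column 2; remove that cell from P, ejecting 4. So w(2) = 4. P is now [[2]].
Step i=1: Q has 1 at row 1, column 1; remove that cell from P, ejecting 2. So w(1) = 2. P is now [].

So w = 2 4 5 3 6 1.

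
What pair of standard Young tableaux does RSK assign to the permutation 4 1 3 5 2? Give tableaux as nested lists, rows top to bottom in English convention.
Insert each entry of the permutation into P by Schensted row insertion, recording in Q the position of each new cell.

Insert 4: appended to row 1. P = [[4]], Q = [[1]].
Insert 1: 1 bumps 4 from row 1; 4 starts row 2. P = [[1], [4]], Q = [[1], [2]].
Insert 3: appended to row 1. P = [[1, 3], [4]], Q = [[1, 3], [2]].
Insert 5: appended to row 1. P = [[1, 3, 5], [4]], Q = [[1, 3, 4], [2]].
Insert 2: 2 bumps 3 from row 1; 3 bumps 4 from row 2; 4 starts row 3. P = [[1, 2, 5], [3], [4]], Q = [[1, 3, 4], [2], [5]].

So P = [[1, 2, 5], [3], [4]], Q = [[1, 3, 4], [2], [5]].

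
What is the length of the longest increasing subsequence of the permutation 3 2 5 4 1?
2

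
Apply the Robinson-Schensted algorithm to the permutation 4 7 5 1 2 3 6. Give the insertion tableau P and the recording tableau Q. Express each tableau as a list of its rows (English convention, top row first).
Insert each entry of the permutation into P by Schensted row insertion, recording in Q the position of each new cell.

After inserting 4: P = [[4]].
After inserting 7: P = [[4, 7]].
After inserting 5: P = [[4, 5], [7]].
After inserting 1: P = [[1, 5], [4], [7]].
After inserting 2: P = [[1, 2], [4, 5], [7]].
After inserting 3: P = [[1, 2, 3], [4, 5], [7]].
After inserting 6: P = [[1, 2, 3, 6], [4, 5], [7]].

So P = [[1, 2, 3, 6], [4, 5], [7]], Q = [[1, 2, 6, 7], [3, 5], [4]].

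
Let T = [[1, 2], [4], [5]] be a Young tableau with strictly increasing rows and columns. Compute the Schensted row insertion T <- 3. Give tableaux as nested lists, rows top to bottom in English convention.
3 is larger than every entry of row 1, so it is appended to row 1. The new tableau is [[1, 2, 3], [4], [5]].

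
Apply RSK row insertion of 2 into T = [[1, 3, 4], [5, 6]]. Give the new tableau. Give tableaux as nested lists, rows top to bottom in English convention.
[[1, 2, 4], [3, 6], [5]]

In row 1, 2 replaces 3 (the leftmost entry greater than 2); 3 is bumped to row 2. In row 2, 3 replaces 5 (the leftmost entry greater than 3); 5 is bumped to row 3. 5 starts a new row 3. The new tableau is [[1, 2, 4], [3, 6], [5]].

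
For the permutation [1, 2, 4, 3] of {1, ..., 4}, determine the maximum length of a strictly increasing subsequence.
3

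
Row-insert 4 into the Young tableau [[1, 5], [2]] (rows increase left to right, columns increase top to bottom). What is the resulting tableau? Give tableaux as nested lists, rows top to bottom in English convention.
In row 1, 4 replaces 5 (the leftmost entry greater than 4); 5 is bumped to row 2. 5 is appended to row 2. The new tableau is [[1, 4], [2, 5]].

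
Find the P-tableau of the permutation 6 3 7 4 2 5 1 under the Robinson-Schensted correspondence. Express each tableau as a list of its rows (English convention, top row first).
After inserting 6: P = [[6]].
After inserting 3: P = [[3], [6]].
After inserting 7: P = [[3, 7], [6]].
After inserting 4: P = [[3, 4], [6, 7]].
After inserting 2: P = [[2, 4], [3, 7], [6]].
After inserting 5: P = [[2, 4, 5], [3, 7], [6]].
After inserting 1: P = [[1, 4, 5], [2, 7], [3], [6]].

So P = [[1, 4, 5], [2, 7], [3], [6]].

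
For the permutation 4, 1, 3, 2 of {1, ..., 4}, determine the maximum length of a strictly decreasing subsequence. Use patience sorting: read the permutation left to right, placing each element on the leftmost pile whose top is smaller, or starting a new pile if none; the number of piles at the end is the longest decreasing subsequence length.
4: new pile. tops = [4]
1: new pile. tops = [4, 1]
3: onto pile 2 (replacing 1). tops = [4, 3]
2: new pile. tops = [4, 3, 2]

3 piles, so the longest decreasing subsequence has length 3.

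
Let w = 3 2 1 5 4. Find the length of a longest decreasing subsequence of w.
3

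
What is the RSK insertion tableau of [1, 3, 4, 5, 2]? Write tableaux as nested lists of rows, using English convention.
P = [[1, 2, 4, 5], [3]]

Insert 1: appended to row 1. P = [[1]].
Insert 3: appended to row 1. P = [[1, 3]].
Insert 4: appended to row 1. P = [[1, 3, 4]].
Insert 5: appended to row 1. P = [[1, 3, 4, 5]].
Insert 2: 2 bumps 3 from row 1; 3 starts row 2. P = [[1, 2, 4, 5], [3]].

So P = [[1, 2, 4, 5], [3]].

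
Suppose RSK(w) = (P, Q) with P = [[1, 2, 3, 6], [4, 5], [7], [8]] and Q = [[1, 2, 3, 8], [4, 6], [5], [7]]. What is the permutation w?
1 4 8 7 2 5 3 6

Reverse the RSK construction: for i from n down to 1, find the cell of Q containing i, remove the entry at that cell from P, and reverse-bump it up through P; the value ejected from row 1 is w(i).

Step i=8: Q has 8 at row 1, column 4; remove that cell from P, ejecting 6. So w(8) = 6. P is now [[1, 2, 3], [4, 5], [7], [8]].
Step i=7: Q has 7 at row 4, column 1; remove 8 from row 4 of P and reverse-bump: 8 enters row 3 and ejects 7; 7 enters row 2 and ejects 5; 5 enters row 1 and ejects 3. So w(7) = 3. P is now [[1, 2, 5], [4, 7], [8]].
Step i=6: Q has 6 at row 2, column 2; remove 7 from row 2 of P and reverse-bump: 7 enters row 1 and ejects 5. So w(6) = 5. P is now [[1, 2, 7], [4], [8]].
Step i=5: Q has 5 at row 3, column 1; remove 8 from row 3 of P and reverse-bump: 8 enters row 2 and ejects 4; 4 enters row 1 and ejects 2. So w(5) = 2. P is now [[1, 4, 7], [8]].
Step i=4: Q has 4 at row 2, column 1; remove 8 from row 2 of P and reverse-bump: 8 enters row 1 and ejects 7. So w(4) = 7. P is now [[1, 4, 8]].
Step i=3: Q has 3 at row 1, column 3; remove that cell from P, ejecting 8. So w(3) = 8. P is now [[1, 4]].
Step i=2: Q has 2 at row 1, column 2; remove that cell from P, ejecting 4. So w(2) = 4. P is now [[1]].
Step i=1: Q has 1 at row 1, column 1; remove that cell from P, ejecting 1. So w(1) = 1. P is now [].

So w = 1 4 8 7 2 5 3 6.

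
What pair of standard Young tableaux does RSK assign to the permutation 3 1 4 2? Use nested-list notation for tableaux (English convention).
P = [[1, 2], [3, 4]], Q = [[1, 3], [2, 4]]

Insert each entry of the permutation into P by Schensted row insertion, recording in Q the position of each new cell.

Insert 3: appended to row 1. P = [[3]].
Insert 1: 1 bumps 3 from row 1; 3 starts row 2. P = [[1], [3]].
Insert 4: appended to row 1. P = [[1, 4], [3]].
Insert 2: 2 bumps 4 from row 1; 4 appends to row 2. P = [[1, 2], [3, 4]].

So P = [[1, 2], [3, 4]], Q = [[1, 3], [2, 4]].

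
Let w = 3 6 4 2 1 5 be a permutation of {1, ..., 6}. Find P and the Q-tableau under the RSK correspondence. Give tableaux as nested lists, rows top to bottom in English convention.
Insert each entry of the permutation into P by Schensted row insertion, recording in Q the position of each new cell.

Insert 3: appended to row 1. P = [[3]].
Insert 6: appended to row 1. P = [[3, 6]].
Insert 4: 4 bumps 6 from row 1; 6 starts row 2. P = [[3, 4], [6]].
Insert 2: 2 bumps 3 from row 1; 3 bumps 6 from row 2; 6 starts row 3. P = [[2, 4], [3], [6]].
Insert 1: 1 bumps 2 from row 1; 2 bumps 3 from row 2; 3 bumps 6 from row 3; 6 starts row 4. P = [[1, 4], [2], [3], [6]].
Insert 5: appended to row 1. P = [[1, 4, 5], [2], [3], [6]].

So P = [[1, 4, 5], [2], [3], [6]], Q = [[1, 2, 6], [3], [4], [5]].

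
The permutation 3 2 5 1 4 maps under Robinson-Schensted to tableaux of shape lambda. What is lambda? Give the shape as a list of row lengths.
Row-insert each entry into an empty tableau.

After inserting 3: P = [[3]].
After inserting 2: P = [[2], [3]].
After inserting 5: P = [[2, 5], [3]].
After inserting 1: P = [[1, 5], [2], [3]].
After inserting 4: P = [[1, 4], [2, 5], [3]].

The final insertion tableau P = [[1, 4], [2, 5], [3]] has shape [2, 2, 1].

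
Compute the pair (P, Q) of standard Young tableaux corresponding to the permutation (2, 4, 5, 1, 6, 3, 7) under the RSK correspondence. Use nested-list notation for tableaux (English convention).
Insert each entry of the permutation into P by Schensted row insertion, recording in Q the position of each new cell.

Insert 2: appended to row 1. P = [[2]].
Insert 4: appended to row 1. P = [[2, 4]].
Insert 5: appended to row 1. P = [[2, 4, 5]].
Insert 1: 1 bumps 2 from row 1; 2 starts row 2. P = [[1, 4, 5], [2]].
Insert 6: appended to row 1. P = [[1, 4, 5, 6], [2]].
Insert 3: 3 bumps 4 from row 1; 4 appends to row 2. P = [[1, 3, 5, 6], [2, 4]].
Insert 7: appended to row 1. P = [[1, 3, 5, 6, 7], [2, 4]].

So P = [[1, 3, 5, 6, 7], [2, 4]], Q = [[1, 2, 3, 5, 7], [4, 6]].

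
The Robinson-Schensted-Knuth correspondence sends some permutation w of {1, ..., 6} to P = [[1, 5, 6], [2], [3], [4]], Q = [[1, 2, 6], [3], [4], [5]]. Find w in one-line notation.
Reverse the RSK construction: for i from n down to 1, find the cell of Q containing i, remove the entry at that cell from P, and reverse-bump it up through P; the value ejected from row 1 is w(i).

Step i=6: Q has 6 at row 1, column 3; remove that cell from P, ejecting 6. So w(6) = 6. P is now [[1, 5], [2], [3], [4]].
Step i=5: Q has 5 at row 4, column 1; remove 4 from row 4 of P and reverse-bump: 4 enters row 3 and ejects 3; 3 enters row 2 and ejects 2; 2 enters row 1 and ejects 1. So w(5) = 1. P is now [[2, 5], [3], [4]].
Step i=4: Q has 4 at row 3, column 1; remove 4 from row 3 of P and reverse-bump: 4 enters row 2 and ejects 3; 3 enters row 1 and ejects 2. So w(4) = 2. P is now [[3, 5], [4]].
Step i=3: Q has 3 at row 2, column 1; remove 4 from row 2 of P and reverse-bump: 4 enters row 1 and ejects 3. So w(3) = 3. P is now [[4, 5]].
Step i=2: Q has 2 at row 1, column 2; remove that cell from P, ejecting 5. So w(2) = 5. P is now [[4]].
Step i=1: Q has 1 at row 1, column 1; remove that cell from P, ejecting 4. So w(1) = 4. P is now [].

So w = 4 5 3 2 1 6.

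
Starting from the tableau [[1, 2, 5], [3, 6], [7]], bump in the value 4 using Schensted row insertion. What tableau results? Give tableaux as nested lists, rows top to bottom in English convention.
In row 1, 4 replaces 5 (the leftmost entry greater than 4); 5 is bumped to row 2. In row 2, 5 replaces 6 (the leftmost entry greater than 5); 6 is bumped to row 3. In row 3, 6 replaces 7 (the leftmost entry greater than 6); 7 is bumped to row 4. 7 starts a new row 4. The new tableau is [[1, 2, 4], [3, 5], [6], [7]].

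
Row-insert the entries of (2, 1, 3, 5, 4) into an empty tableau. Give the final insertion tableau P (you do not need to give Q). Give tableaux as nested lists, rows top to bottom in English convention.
After inserting 2: P = [[2]].
After inserting 1: P = [[1], [2]].
After inserting 3: P = [[1, 3], [2]].
After inserting 5: P = [[1, 3, 5], [2]].
After inserting 4: P = [[1, 3, 4], [2, 5]].

So P = [[1, 3, 4], [2, 5]].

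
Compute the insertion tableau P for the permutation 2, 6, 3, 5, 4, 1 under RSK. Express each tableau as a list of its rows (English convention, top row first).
P = [[1, 3, 4], [2], [5], [6]]

After inserting 2: P = [[2]].
After inserting 6: P = [[2, 6]].
After inserting 3: P = [[2, 3], [6]].
After inserting 5: P = [[2, 3, 5], [6]].
After inserting 4: P = [[2, 3, 4], [5], [6]].
After inserting 1: P = [[1, 3, 4], [2], [5], [6]].

So P = [[1, 3, 4], [2], [5], [6]].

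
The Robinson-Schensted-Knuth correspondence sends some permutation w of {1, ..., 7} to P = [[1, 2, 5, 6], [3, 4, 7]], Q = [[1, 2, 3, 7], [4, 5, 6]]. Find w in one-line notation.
Reverse the RSK construction: for i from n down to 1, find the cell of Q containing i, remove the entry at that cell from P, and reverse-bump it up through P; the value ejected from row 1 is w(i).

Step i=7: Q has 7 at row 1, column 4; remove that cell from P, ejecting 6. So w(7) = 6. P is now [[1, 2, 5], [3, 4, 7]].
Step i=6: Q has 6 at row 2, column 3; remove 7 from row 2 of P and reverse-bump: 7 enters row 1 and ejects 5. So w(6) = 5. P is now [[1, 2, 7], [3, 4]].
Step i=5: Q has 5 at row 2, column 2; remove 4 from row 2 of P and reverse-bump: 4 enters row 1 and ejects 2. So w(5) = 2. P is now [[1, 4, 7], [3]].
Step i=4: Q has 4 at row 2, column 1; remove 3 from row 2 of P and reverse-bump: 3 enters row 1 and ejects 1. So w(4) = 1. P is now [[3, 4, 7]].
Step i=3: Q has 3 at row 1, column 3; remove that cell from P, ejecting 7. So w(3) = 7. P is now [[3, 4]].
Step i=2: Q has 2 at row 1, column 2; remove that cell from P, ejecting 4. So w(2) = 4. P is now [[3]].
Step i=1: Q has 1 at row 1, column 1; remove that cell from P, ejecting 3. So w(1) = 3. P is now [].

So w = 3 4 7 1 2 5 6.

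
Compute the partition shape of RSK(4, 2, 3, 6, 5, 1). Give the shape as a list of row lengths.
[3, 2, 1]

Row-insert each entry into an empty tableau.

After inserting 4: P = [[4]].
After inserting 2: P = [[2], [4]].
After inserting 3: P = [[2, 3], [4]].
After inserting 6: P = [[2, 3, 6], [4]].
After inserting 5: P = [[2, 3, 5], [4, 6]].
After inserting 1: P = [[1, 3, 5], [2, 6], [4]].

The final insertion tableau P = [[1, 3, 5], [2, 6], [4]] has shape [3, 2, 1].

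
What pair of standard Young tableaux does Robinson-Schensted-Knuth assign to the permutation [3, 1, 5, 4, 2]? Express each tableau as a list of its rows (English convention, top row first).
P = [[1, 2], [3, 4], [5]], Q = [[1, 3], [2, 4], [5]]

Insert each entry of the permutation into P by Schensted row insertion, recording in Q the position of each new cell.

Insert 3: appended to row 1. P = [[3]].
Insert 1: 1 bumps 3 from row 1; 3 starts row 2. P = [[1], [3]].
Insert 5: appended to row 1. P = [[1, 5], [3]].
Insert 4: 4 bumps 5 from row 1; 5 appends to row 2. P = [[1, 4], [3, 5]].
Insert 2: 2 bumps 4 from row 1; 4 bumps 5 from row 2; 5 starts row 3. P = [[1, 2], [3, 4], [5]].

So P = [[1, 2], [3, 4], [5]], Q = [[1, 3], [2, 4], [5]].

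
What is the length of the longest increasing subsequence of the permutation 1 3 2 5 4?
3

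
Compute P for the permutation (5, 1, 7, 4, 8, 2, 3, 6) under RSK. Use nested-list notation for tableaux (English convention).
Insert 5: appended to row 1. P = [[5]].
Insert 1: 1 bumps 5 from row 1; 5 starts row 2. P = [[1], [5]].
Insert 7: appended to row 1. P = [[1, 7], [5]].
Insert 4: 4 bumps 7 from row 1; 7 appends to row 2. P = [[1, 4], [5, 7]].
Insert 8: appended to row 1. P = [[1, 4, 8], [5, 7]].
Insert 2: 2 bumps 4 from row 1; 4 bumps 5 from row 2; 5 starts row 3. P = [[1, 2, 8], [4, 7], [5]].
Insert 3: 3 bumps 8 from row 1; 8 appends to row 2. P = [[1, 2, 3], [4, 7, 8], [5]].
Insert 6: appended to row 1. P = [[1, 2, 3, 6], [4, 7, 8], [5]].

So P = [[1, 2, 3, 6], [4, 7, 8], [5]].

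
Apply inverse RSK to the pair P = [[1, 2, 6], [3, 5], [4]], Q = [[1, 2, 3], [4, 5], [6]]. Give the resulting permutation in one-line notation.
Reverse the RSK construction: for i from n down to 1, find the cell of Q containing i, remove the entry at that cell from P, and reverse-bump it up through P; the value ejected from row 1 is w(i).

Step i=6: Q has 6 at row 3, column 1; remove 4 from row 3 of P and reverse-bump: 4 enters row 2 and ejects 3; 3 enters row 1 and ejects 2. So w(6) = 2. P is now [[1, 3, 6], [4, 5]].
Step i=5: Q has 5 at row 2, column 2; remove 5 from row 2 of P and reverse-bump: 5 enters row 1 and ejects 3. So w(5) = 3. P is now [[1, 5, 6], [4]].
Step i=4: Q has 4 at row 2, column 1; remove 4 from row 2 of P and reverse-bump: 4 enters row 1 and ejects 1. So w(4) = 1. P is now [[4, 5, 6]].
Step i=3: Q has 3 at row 1, column 3; remove that cell from P, ejecting 6. So w(3) = 6. P is now [[4, 5]].
Step i=2: Q has 2 at row 1, column 2; remove that cell from P, ejecting 5. So w(2) = 5. P is now [[4]].
Step i=1: Q has 1 at row 1, column 1; remove that cell from P, ejecting 4. So w(1) = 4. P is now [].

So w = 4 5 6 1 3 2.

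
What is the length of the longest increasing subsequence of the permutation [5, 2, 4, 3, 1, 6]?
3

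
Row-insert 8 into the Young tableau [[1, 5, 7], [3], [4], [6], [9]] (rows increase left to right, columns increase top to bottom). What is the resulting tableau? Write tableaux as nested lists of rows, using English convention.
8 is larger than every entry of row 1, so it is appended to row 1. The new tableau is [[1, 5, 7, 8], [3], [4], [6], [9]].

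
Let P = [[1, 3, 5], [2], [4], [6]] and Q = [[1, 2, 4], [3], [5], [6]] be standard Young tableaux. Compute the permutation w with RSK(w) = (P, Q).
2 6 4 5 3 1

Reverse the RSK construction: for i from n down to 1, find the cell of Q containing i, remove the entry at that cell from P, and reverse-bump it up through P; the value ejected from row 1 is w(i).

Step i=6: Q has 6 at row 4, column 1; remove 6 from row 4 of P and reverse-bump: 6 enters row 3 and ejects 4; 4 enters row 2 and ejects 2; 2 enters row 1 and ejects 1. So w(6) = 1. P is now [[2, 3, 5], [4], [6]].
Step i=5: Q has 5 at row 3, column 1; remove 6 from row 3 of P and reverse-bump: 6 enters row 2 and ejects 4; 4 enters row 1 and ejects 3. So w(5) = 3. P is now [[2, 4, 5], [6]].
Step i=4: Q has 4 at row 1, column 3; remove that cell from P, ejecting 5. So w(4) = 5. P is now [[2, 4], [6]].
Step i=3: Q has 3 at row 2, column 1; remove 6 from row 2 of P and reverse-bump: 6 enters row 1 and ejects 4. So w(3) = 4. P is now [[2, 6]].
Step i=2: Q has 2 at row 1, column 2; remove that cell from P, ejecting 6. So w(2) = 6. P is now [[2]].
Step i=1: Q has 1 at row 1, column 1; remove that cell from P, ejecting 2. So w(1) = 2. P is now [].

So w = 2 6 4 5 3 1.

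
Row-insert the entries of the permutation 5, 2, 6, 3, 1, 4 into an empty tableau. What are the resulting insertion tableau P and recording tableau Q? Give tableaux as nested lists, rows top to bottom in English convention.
Insert each entry of the permutation into P by Schensted row insertion, recording in Q the position of each new cell.

Insert 5: appended to row 1. P = [[5]], Q = [[1]].
Insert 2: 2 bumps 5 from row 1; 5 starts row 2. P = [[2], [5]], Q = [[1], [2]].
Insert 6: appended to row 1. P = [[2, 6], [5]], Q = [[1, 3], [2]].
Insert 3: 3 bumps 6 from row 1; 6 appends to row 2. P = [[2, 3], [5, 6]], Q = [[1, 3], [2, 4]].
Insert 1: 1 bumps 2 from row 1; 2 bumps 5 from row 2; 5 starts row 3. P = [[1, 3], [2, 6], [5]], Q = [[1, 3], [2, 4], [5]].
Insert 4: appended to row 1. P = [[1, 3, 4], [2, 6], [5]], Q = [[1, 3, 6], [2, 4], [5]].

So P = [[1, 3, 4], [2, 6], [5]], Q = [[1, 3, 6], [2, 4], [5]].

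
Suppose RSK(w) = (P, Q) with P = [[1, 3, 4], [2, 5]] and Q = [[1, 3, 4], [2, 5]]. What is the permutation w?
2 1 3 5 4

Reverse the RSK construction: for i from n down to 1, find the cell of Q containing i, remove the entry at that cell from P, and reverse-bump it up through P; the value ejected from row 1 is w(i).

Step i=5: Q has 5 at row 2, column 2; remove 5 from row 2 of P and reverse-bump: 5 enters row 1 and ejects 4. So w(5) = 4. P is now [[1, 3, 5], [2]].
Step i=4: Q has 4 at row 1, column 3; remove that cell from P, ejecting 5. So w(4) = 5. P is now [[1, 3], [2]].
Step i=3: Q has 3 at row 1, column 2; remove that cell from P, ejecting 3. So w(3) = 3. P is now [[1], [2]].
Step i=2: Q has 2 at row 2, column 1; remove 2 from row 2 of P and reverse-bump: 2 enters row 1 and ejects 1. So w(2) = 1. P is now [[2]].
Step i=1: Q has 1 at row 1, column 1; remove that cell from P, ejecting 2. So w(1) = 2. P is now [].

So w = 2 1 3 5 4.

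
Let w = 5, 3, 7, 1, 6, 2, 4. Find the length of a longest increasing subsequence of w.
3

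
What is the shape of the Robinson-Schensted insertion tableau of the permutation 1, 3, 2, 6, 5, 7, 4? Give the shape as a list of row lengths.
Row-insert each entry into an empty tableau.

After inserting 1: P = [[1]].
After inserting 3: P = [[1, 3]].
After inserting 2: P = [[1, 2], [3]].
After inserting 6: P = [[1, 2, 6], [3]].
After inserting 5: P = [[1, 2, 5], [3, 6]].
After inserting 7: P = [[1, 2, 5, 7], [3, 6]].
After inserting 4: P = [[1, 2, 4, 7], [3, 5], [6]].

The final insertion tableau P = [[1, 2, 4, 7], [3, 5], [6]] has shape [4, 2, 1].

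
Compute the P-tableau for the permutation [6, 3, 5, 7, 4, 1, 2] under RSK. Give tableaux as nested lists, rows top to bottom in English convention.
P = [[1, 2, 7], [3, 4], [5], [6]]

After inserting 6: P = [[6]].
After inserting 3: P = [[3], [6]].
After inserting 5: P = [[3, 5], [6]].
After inserting 7: P = [[3, 5, 7], [6]].
After inserting 4: P = [[3, 4, 7], [5], [6]].
After inserting 1: P = [[1, 4, 7], [3], [5], [6]].
After inserting 2: P = [[1, 2, 7], [3, 4], [5], [6]].

So P = [[1, 2, 7], [3, 4], [5], [6]].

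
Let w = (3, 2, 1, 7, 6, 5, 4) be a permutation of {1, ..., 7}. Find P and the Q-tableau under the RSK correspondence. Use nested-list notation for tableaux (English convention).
Insert each entry of the permutation into P by Schensted row insertion, recording in Q the position of each new cell.

After inserting 3: P = [[3]].
After inserting 2: P = [[2], [3]].
After inserting 1: P = [[1], [2], [3]].
After inserting 7: P = [[1, 7], [2], [3]].
After inserting 6: P = [[1, 6], [2, 7], [3]].
After inserting 5: P = [[1, 5], [2, 6], [3, 7]].
After inserting 4: P = [[1, 4], [2, 5], [3, 6], [7]].

So P = [[1, 4], [2, 5], [3, 6], [7]], Q = [[1, 4], [2, 5], [3, 6], [7]].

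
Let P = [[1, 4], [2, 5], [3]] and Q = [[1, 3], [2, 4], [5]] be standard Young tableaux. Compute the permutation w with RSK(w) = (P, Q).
3 2 5 4 1

Reverse the RSK construction: for i from n down to 1, find the cell of Q containing i, remove the entry at that cell from P, and reverse-bump it up through P; the value ejected from row 1 is w(i).

Step i=5: Q has 5 at row 3, column 1; remove 3 from row 3 of P and reverse-bump: 3 enters row 2 and ejects 2; 2 enters row 1 and ejects 1. So w(5) = 1. P is now [[2, 4], [3, 5]].
Step i=4: Q has 4 at row 2, column 2; remove 5 from row 2 of P and reverse-bump: 5 enters row 1 and ejects 4. So w(4) = 4. P is now [[2, 5], [3]].
Step i=3: Q has 3 at row 1, column 2; remove that cell from P, ejecting 5. So w(3) = 5. P is now [[2], [3]].
Step i=2: Q has 2 at row 2, column 1; remove 3 from row 2 of P and reverse-bump: 3 enters row 1 and ejects 2. So w(2) = 2. P is now [[3]].
Step i=1: Q has 1 at row 1, column 1; remove that cell from P, ejecting 3. So w(1) = 3. P is now [].

So w = 3 2 5 4 1.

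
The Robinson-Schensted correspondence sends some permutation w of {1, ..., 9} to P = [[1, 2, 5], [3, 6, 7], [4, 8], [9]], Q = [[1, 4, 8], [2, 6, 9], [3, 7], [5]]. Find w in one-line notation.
Reverse RSK: for i = n, n-1, ..., 1, locate i in Q, remove the corresponding corner cell from P, and reverse-bump its entry up through P; the value ejected from row 1 is w(i).

So w = 9 4 3 8 1 6 2 7 5.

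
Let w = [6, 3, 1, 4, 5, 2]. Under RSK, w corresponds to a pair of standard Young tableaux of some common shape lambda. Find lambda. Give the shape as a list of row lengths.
Row-insert each entry into an empty tableau.

After inserting 6: P = [[6]].
After inserting 3: P = [[3], [6]].
After inserting 1: P = [[1], [3], [6]].
After inserting 4: P = [[1, 4], [3], [6]].
After inserting 5: P = [[1, 4, 5], [3], [6]].
After inserting 2: P = [[1, 2, 5], [3, 4], [6]].

The final insertion tableau P = [[1, 2, 5], [3, 4], [6]] has shape [3, 2, 1].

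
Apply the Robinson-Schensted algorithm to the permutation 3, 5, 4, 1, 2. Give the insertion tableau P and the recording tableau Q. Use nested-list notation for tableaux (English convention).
P = [[1, 2], [3, 4], [5]], Q = [[1, 2], [3, 5], [4]]

Insert each entry of the permutation into P by Schensted row insertion, recording in Q the position of each new cell.

Insert 3: appended to row 1. P = [[3]].
Insert 5: appended to row 1. P = [[3, 5]].
Insert 4: 4 bumps 5 from row 1; 5 starts row 2. P = [[3, 4], [5]].
Insert 1: 1 bumps 3 from row 1; 3 bumps 5 from row 2; 5 starts row 3. P = [[1, 4], [3], [5]].
Insert 2: 2 bumps 4 from row 1; 4 appends to row 2. P = [[1, 2], [3, 4], [5]].

So P = [[1, 2], [3, 4], [5]], Q = [[1, 2], [3, 5], [4]].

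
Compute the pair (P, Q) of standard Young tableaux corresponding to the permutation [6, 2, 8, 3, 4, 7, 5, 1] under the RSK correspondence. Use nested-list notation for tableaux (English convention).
Insert each entry of the permutation into P by Schensted row insertion, recording in Q the position of each new cell.

Insert 6: appended to row 1. P = [[6]].
Insert 2: 2 bumps 6 from row 1; 6 starts row 2. P = [[2], [6]].
Insert 8: appended to row 1. P = [[2, 8], [6]].
Insert 3: 3 bumps 8 from row 1; 8 appends to row 2. P = [[2, 3], [6, 8]].
Insert 4: appended to row 1. P = [[2, 3, 4], [6, 8]].
Insert 7: appended to row 1. P = [[2, 3, 4, 7], [6, 8]].
Insert 5: 5 bumps 7 from row 1; 7 bumps 8 from row 2; 8 starts row 3. P = [[2, 3, 4, 5], [6, 7], [8]].
Insert 1: 1 bumps 2 from row 1; 2 bumps 6 from row 2; 6 bumps 8 from row 3; 8 starts row 4. P = [[1, 3, 4, 5], [2, 7], [6], [8]].

So P = [[1, 3, 4, 5], [2, 7], [6], [8]], Q = [[1, 3, 5, 6], [2, 4], [7], [8]].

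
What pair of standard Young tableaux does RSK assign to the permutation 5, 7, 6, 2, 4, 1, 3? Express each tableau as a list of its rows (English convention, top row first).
Insert each entry of the permutation into P by Schensted row insertion, recording in Q the position of each new cell.

Insert 5: appended to row 1. P = [[5]], Q = [[1]].
Insert 7: appended to row 1. P = [[5, 7]], Q = [[1, 2]].
Insert 6: 6 bumps 7 from row 1; 7 starts row 2. P = [[5, 6], [7]], Q = [[1, 2], [3]].
Insert 2: 2 bumps 5 from row 1; 5 bumps 7 from row 2; 7 starts row 3. P = [[2, 6], [5], [7]], Q = [[1, 2], [3], [4]].
Insert 4: 4 bumps 6 from row 1; 6 appends to row 2. P = [[2, 4], [5, 6], [7]], Q = [[1, 2], [3, 5], [4]].
Insert 1: 1 bumps 2 from row 1; 2 bumps 5 from row 2; 5 bumps 7 from row 3; 7 starts row 4. P = [[1, 4], [2, 6], [5], [7]], Q = [[1, 2], [3, 5], [4], [6]].
Insert 3: 3 bumps 4 from row 1; 4 bumps 6 from row 2; 6 appends to row 3. P = [[1, 3], [2, 4], [5, 6], [7]], Q = [[1, 2], [3, 5], [4, 7], [6]].

So P = [[1, 3], [2, 4], [5, 6], [7]], Q = [[1, 2], [3, 5], [4, 7], [6]].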